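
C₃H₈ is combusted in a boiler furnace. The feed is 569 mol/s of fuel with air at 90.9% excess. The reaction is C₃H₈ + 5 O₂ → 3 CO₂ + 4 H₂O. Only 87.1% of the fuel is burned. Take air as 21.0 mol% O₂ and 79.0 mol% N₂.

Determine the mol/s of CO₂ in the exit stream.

Stoichiometric O₂ = 5 × 569 = 2845 mol/s; O₂ fed = 2845 × 1.909 = 5431 mol/s.
N₂ fed = 5431 × 79/21 = 20430 mol/s.
Fuel reacted = 0.871 × 569 → ξ = 495.6 mol/s.
Outlet (n = n₀ + ν ξ):
  C₃H₈: 569 − 1(495.6) = 73.4
  O₂: 5431 − 5(495.6) = 2953
  N₂: 20430 (inert)
  CO₂: 0 + 3(495.6) = 1487
  H₂O: 0 + 4(495.6) = 1982

1490 mol/s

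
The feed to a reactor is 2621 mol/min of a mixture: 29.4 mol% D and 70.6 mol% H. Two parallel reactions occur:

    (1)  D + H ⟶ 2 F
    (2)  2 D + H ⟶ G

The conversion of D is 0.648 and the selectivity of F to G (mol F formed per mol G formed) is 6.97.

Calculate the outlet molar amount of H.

Conversion of D: D consumed = 0.648 × 770.6 = 499.3 mol/min = 1ξ₁ + 2ξ₂.
Selectivity: 2ξ₁ / (1ξ₂) = 6.97 → ξ₁ = 3.485 ξ₂.
Substitute: (1·3.485 + 2) ξ₂ = 499.3 → ξ₂ = 91.04 mol/min, ξ₁ = 317.3 mol/min.
Outlet amounts (n = n₀ + Σ ν·ξ):
  D: 770.6 − 1(317.3) − 2(91.04) = 271.2
  H: 1850 − 1(317.3) − 1(91.04) = 1442
  F: 0 + 2(317.3) = 634.5
  G: 0 + 1(91.04) = 91.04

1440 mol/min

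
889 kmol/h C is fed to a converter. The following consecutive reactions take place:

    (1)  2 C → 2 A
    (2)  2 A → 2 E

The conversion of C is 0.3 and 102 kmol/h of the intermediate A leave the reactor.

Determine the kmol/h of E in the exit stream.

Conversion of C: C consumed = 2ξ₁ = 0.3 × 889 → ξ₁ = 133.3 kmol/h.
A balance: n_A = 0 + 2ξ₁ − 2ξ₂ = 102 → ξ₂ = (2·133.3 − 102)/2 = 82.35 kmol/h.
Outlet amounts (n = n₀ + Σ ν·ξ):
  C: 889 − 2(133.3) = 622.3
  A: 0 + 2(133.3) − 2(82.35) = 102
  E: 0 + 2(82.35) = 164.7

165 kmol/h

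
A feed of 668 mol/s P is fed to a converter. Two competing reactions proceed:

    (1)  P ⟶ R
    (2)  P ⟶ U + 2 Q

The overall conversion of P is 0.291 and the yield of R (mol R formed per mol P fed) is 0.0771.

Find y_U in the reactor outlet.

0.15

Yield of R: 1ξ₁ / 668 = 0.0771 → ξ₁ = 51.5 mol/s.
Conversion of P: 1ξ₁ + 1ξ₂ = 0.291 × 668 = 194.4 → ξ₂ = 142.9 mol/s.
Outlet amounts (n = n₀ + Σ ν·ξ):
  P: 668 − 1(51.5) − 1(142.9) = 473.6
  R: 0 + 1(51.5) = 51.5
  U: 0 + 1(142.9) = 142.9
  Q: 0 + 2(142.9) = 285.8
Total out = 953.8 mol/s; y_U = 142.9 / 953.8 = 0.1498.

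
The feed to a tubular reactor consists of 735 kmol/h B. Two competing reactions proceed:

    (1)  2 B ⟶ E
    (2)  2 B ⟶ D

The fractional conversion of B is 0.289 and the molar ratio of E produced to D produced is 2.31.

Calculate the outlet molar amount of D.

Conversion of B: B consumed = 0.289 × 735 = 212.4 kmol/h = 2ξ₁ + 2ξ₂.
Selectivity: 1ξ₁ / (1ξ₂) = 2.31 → ξ₁ = 2.31 ξ₂.
Substitute: (2·2.31 + 2) ξ₂ = 212.4 → ξ₂ = 32.09 kmol/h, ξ₁ = 74.12 kmol/h.
Outlet amounts (n = n₀ + Σ ν·ξ):
  B: 735 − 2(74.12) − 2(32.09) = 522.6
  E: 0 + 1(74.12) = 74.12
  D: 0 + 1(32.09) = 32.09

32.1 kmol/h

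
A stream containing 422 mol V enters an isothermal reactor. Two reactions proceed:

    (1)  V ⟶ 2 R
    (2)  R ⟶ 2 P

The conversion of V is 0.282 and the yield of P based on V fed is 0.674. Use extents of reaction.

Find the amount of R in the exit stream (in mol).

95.8 mol

Conversion of V: V consumed = 1ξ₁ = 0.282 × 422 → ξ₁ = 119 mol.
Yield of P: 2ξ₂ / 422 = 0.674 → ξ₂ = 142.2 mol.
Outlet amounts (n = n₀ + Σ ν·ξ):
  V: 422 − 1(119) = 303
  R: 0 + 2(119) − 1(142.2) = 95.79
  P: 0 + 2(142.2) = 284.4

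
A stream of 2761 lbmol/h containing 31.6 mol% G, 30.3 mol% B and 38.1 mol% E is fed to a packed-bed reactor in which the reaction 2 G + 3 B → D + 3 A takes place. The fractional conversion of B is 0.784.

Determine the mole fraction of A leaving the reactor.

0.258

B reacted = 0.784 × 836.6 = 655.9 lbmol/h; ν_B = −3, so ξ = 655.9/3 = 218.6 lbmol/h.
Outlet amounts (n = n₀ + ν ξ):
  G: 872.5 − 2(218.6) = 435.2
  B: 836.6 − 3(218.6) = 180.7
  D: 0 + 1(218.6) = 218.6
  A: 0 + 3(218.6) = 655.9
  E: 1052 (inert)
Total out = 2542 lbmol/h; y_A = 655.9 / 2542 = 0.258.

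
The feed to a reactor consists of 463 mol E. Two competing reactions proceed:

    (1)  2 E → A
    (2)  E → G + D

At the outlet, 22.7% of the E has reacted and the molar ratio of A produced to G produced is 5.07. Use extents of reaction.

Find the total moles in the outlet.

425 mol

Conversion of E: E consumed = 0.227 × 463 = 105.1 mol = 2ξ₁ + 1ξ₂.
Selectivity: 1ξ₁ / (1ξ₂) = 5.07 → ξ₁ = 5.07 ξ₂.
Substitute: (2·5.07 + 1) ξ₂ = 105.1 → ξ₂ = 9.435 mol, ξ₁ = 47.83 mol.
Outlet amounts (n = n₀ + Σ ν·ξ):
  E: 463 − 2(47.83) − 1(9.435) = 357.9
  A: 0 + 1(47.83) = 47.83
  G: 0 + 1(9.435) = 9.435
  D: 0 + 1(9.435) = 9.435
Total out = 357.9 + 47.83 + 9.435 + 9.435 = 424.6 mol.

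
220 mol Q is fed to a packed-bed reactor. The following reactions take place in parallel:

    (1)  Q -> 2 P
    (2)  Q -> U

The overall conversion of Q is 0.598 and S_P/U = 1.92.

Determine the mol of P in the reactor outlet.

129 mol

Conversion of Q: Q consumed = 0.598 × 220 = 131.6 mol = 1ξ₁ + 1ξ₂.
Selectivity: 2ξ₁ / (1ξ₂) = 1.92 → ξ₁ = 0.96 ξ₂.
Substitute: (1·0.96 + 1) ξ₂ = 131.6 → ξ₂ = 67.12 mol, ξ₁ = 64.44 mol.
Outlet amounts (n = n₀ + Σ ν·ξ):
  Q: 220 − 1(64.44) − 1(67.12) = 88.44
  P: 0 + 2(64.44) = 128.9
  U: 0 + 1(67.12) = 67.12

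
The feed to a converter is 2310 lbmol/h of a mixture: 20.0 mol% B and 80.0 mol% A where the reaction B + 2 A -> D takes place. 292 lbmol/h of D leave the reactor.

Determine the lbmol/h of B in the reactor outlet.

170 lbmol/h

For D: n = n₀ + 1ξ → 292 = 0 + 1ξ, giving ξ = 292 lbmol/h.
Outlet amounts (n = n₀ + ν ξ):
  B: 462 − 1(292) = 170
  A: 1848 − 2(292) = 1264
  D: 0 + 1(292) = 292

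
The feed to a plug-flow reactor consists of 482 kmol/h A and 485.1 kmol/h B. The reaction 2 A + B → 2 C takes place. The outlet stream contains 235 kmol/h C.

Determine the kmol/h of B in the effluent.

368 kmol/h

For C: n = n₀ + 2ξ → 235 = 0 + 2ξ, giving ξ = 117.5 kmol/h.
Outlet amounts (n = n₀ + ν ξ):
  A: 482 − 2(117.5) = 247
  B: 485.1 − 1(117.5) = 367.6
  C: 0 + 2(117.5) = 235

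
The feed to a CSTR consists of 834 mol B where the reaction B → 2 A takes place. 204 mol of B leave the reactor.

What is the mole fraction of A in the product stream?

0.861

For B: n = n₀ − 1ξ → 204 = 834 − 1ξ, giving ξ = 630 mol.
Outlet amounts (n = n₀ + ν ξ):
  B: 834 − 1(630) = 204
  A: 0 + 2(630) = 1260
Total out = 1464 mol; y_A = 1260 / 1464 = 0.8607.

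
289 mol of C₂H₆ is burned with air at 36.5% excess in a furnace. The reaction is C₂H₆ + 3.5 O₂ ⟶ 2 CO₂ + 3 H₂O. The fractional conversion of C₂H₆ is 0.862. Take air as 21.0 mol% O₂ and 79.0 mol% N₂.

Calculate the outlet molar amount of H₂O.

747 mol

Stoichiometric O₂ = 3.5 × 289 = 1012 mol; O₂ fed = 1012 × 1.365 = 1381 mol.
N₂ fed = 1381 × 79/21 = 5194 mol.
Fuel reacted = 0.862 × 289 → ξ = 249.1 mol.
Outlet (n = n₀ + ν ξ):
  C₂H₆: 289 − 1(249.1) = 39.88
  O₂: 1381 − 3.5(249.1) = 508.8
  N₂: 5194 (inert)
  CO₂: 0 + 2(249.1) = 498.2
  H₂O: 0 + 3(249.1) = 747.4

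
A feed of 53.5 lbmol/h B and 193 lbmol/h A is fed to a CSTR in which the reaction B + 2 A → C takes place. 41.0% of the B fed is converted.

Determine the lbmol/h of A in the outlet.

149 lbmol/h

B reacted = 0.41 × 53.5 = 21.93 lbmol/h; ν_B = −1, so ξ = 21.93/1 = 21.93 lbmol/h.
Outlet amounts (n = n₀ + ν ξ):
  B: 53.5 − 1(21.93) = 31.57
  A: 193 − 2(21.93) = 149.1
  C: 0 + 1(21.93) = 21.93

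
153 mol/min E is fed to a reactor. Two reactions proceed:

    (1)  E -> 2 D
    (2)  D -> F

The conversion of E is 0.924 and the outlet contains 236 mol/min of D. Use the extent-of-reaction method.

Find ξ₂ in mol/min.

ξ₂ = 46.7 mol/min

Conversion of E: E consumed = 1ξ₁ = 0.924 × 153 → ξ₁ = 141.4 mol/min.
D balance: n_D = 0 + 2ξ₁ − 1ξ₂ = 236 → ξ₂ = (2·141.4 − 236)/1 = 46.74 mol/min.
Outlet amounts (n = n₀ + Σ ν·ξ):
  E: 153 − 1(141.4) = 11.63
  D: 0 + 2(141.4) − 1(46.74) = 236
  F: 0 + 1(46.74) = 46.74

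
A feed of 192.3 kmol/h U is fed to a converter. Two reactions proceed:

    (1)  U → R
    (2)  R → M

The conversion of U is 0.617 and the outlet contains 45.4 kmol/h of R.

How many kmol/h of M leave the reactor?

73.2 kmol/h

Conversion of U: U consumed = 1ξ₁ = 0.617 × 192.3 → ξ₁ = 118.6 kmol/h.
R balance: n_R = 0 + 1ξ₁ − 1ξ₂ = 45.4 → ξ₂ = (1·118.6 − 45.4)/1 = 73.25 kmol/h.
Outlet amounts (n = n₀ + Σ ν·ξ):
  U: 192.3 − 1(118.6) = 73.65
  R: 0 + 1(118.6) − 1(73.25) = 45.4
  M: 0 + 1(73.25) = 73.25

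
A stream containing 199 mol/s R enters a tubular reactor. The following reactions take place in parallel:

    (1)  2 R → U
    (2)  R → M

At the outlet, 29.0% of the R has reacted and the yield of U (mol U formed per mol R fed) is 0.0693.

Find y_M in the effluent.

0.163

Yield of U: 1ξ₁ / 199 = 0.0693 → ξ₁ = 13.79 mol/s.
Conversion of R: 2ξ₁ + 1ξ₂ = 0.29 × 199 = 57.71 → ξ₂ = 30.13 mol/s.
Outlet amounts (n = n₀ + Σ ν·ξ):
  R: 199 − 2(13.79) − 1(30.13) = 141.3
  U: 0 + 1(13.79) = 13.79
  M: 0 + 1(30.13) = 30.13
Total out = 185.2 mol/s; y_M = 30.13 / 185.2 = 0.1627.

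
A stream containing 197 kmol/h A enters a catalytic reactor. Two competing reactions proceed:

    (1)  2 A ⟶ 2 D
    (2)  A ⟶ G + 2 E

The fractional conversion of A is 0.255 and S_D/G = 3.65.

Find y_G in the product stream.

Conversion of A: A consumed = 0.255 × 197 = 50.23 kmol/h = 2ξ₁ + 1ξ₂.
Selectivity: 2ξ₁ / (1ξ₂) = 3.65 → ξ₁ = 1.825 ξ₂.
Substitute: (2·1.825 + 1) ξ₂ = 50.23 → ξ₂ = 10.8 kmol/h, ξ₁ = 19.72 kmol/h.
Outlet amounts (n = n₀ + Σ ν·ξ):
  A: 197 − 2(19.72) − 1(10.8) = 146.8
  D: 0 + 2(19.72) = 39.43
  G: 0 + 1(10.8) = 10.8
  E: 0 + 2(10.8) = 21.61
Total out = 218.6 kmol/h; y_G = 10.8 / 218.6 = 0.04942.

0.0494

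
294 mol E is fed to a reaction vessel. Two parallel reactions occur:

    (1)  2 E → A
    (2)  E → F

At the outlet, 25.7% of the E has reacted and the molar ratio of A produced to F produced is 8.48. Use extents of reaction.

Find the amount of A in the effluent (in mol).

35.7 mol

Conversion of E: E consumed = 0.257 × 294 = 75.56 mol = 2ξ₁ + 1ξ₂.
Selectivity: 1ξ₁ / (1ξ₂) = 8.48 → ξ₁ = 8.48 ξ₂.
Substitute: (2·8.48 + 1) ξ₂ = 75.56 → ξ₂ = 4.207 mol, ξ₁ = 35.68 mol.
Outlet amounts (n = n₀ + Σ ν·ξ):
  E: 294 − 2(35.68) − 1(4.207) = 218.4
  A: 0 + 1(35.68) = 35.68
  F: 0 + 1(4.207) = 4.207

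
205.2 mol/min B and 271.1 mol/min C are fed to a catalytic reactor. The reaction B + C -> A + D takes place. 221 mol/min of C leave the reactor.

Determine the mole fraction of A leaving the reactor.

0.105

For C: n = n₀ − 1ξ → 221 = 271.1 − 1ξ, giving ξ = 50.1 mol/min.
Outlet amounts (n = n₀ + ν ξ):
  B: 205.2 − 1(50.1) = 155.1
  C: 271.1 − 1(50.1) = 221
  A: 0 + 1(50.1) = 50.1
  D: 0 + 1(50.1) = 50.1
Total out = 476.3 mol/min; y_A = 50.1 / 476.3 = 0.1052.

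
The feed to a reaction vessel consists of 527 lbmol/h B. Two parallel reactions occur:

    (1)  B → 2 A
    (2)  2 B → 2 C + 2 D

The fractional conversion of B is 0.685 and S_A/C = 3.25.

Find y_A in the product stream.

0.503

Conversion of B: B consumed = 0.685 × 527 = 361 lbmol/h = 1ξ₁ + 2ξ₂.
Selectivity: 2ξ₁ / (2ξ₂) = 3.25 → ξ₁ = 3.25 ξ₂.
Substitute: (1·3.25 + 2) ξ₂ = 361 → ξ₂ = 68.76 lbmol/h, ξ₁ = 223.5 lbmol/h.
Outlet amounts (n = n₀ + Σ ν·ξ):
  B: 527 − 1(223.5) − 2(68.76) = 166
  A: 0 + 2(223.5) = 446.9
  C: 0 + 2(68.76) = 137.5
  D: 0 + 2(68.76) = 137.5
Total out = 888 lbmol/h; y_A = 446.9 / 888 = 0.5033.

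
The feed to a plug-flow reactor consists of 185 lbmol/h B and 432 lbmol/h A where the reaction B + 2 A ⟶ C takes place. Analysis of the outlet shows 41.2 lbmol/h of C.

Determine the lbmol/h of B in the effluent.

For C: n = n₀ + 1ξ → 41.2 = 0 + 1ξ, giving ξ = 41.2 lbmol/h.
Outlet amounts (n = n₀ + ν ξ):
  B: 185 − 1(41.2) = 143.8
  A: 432 − 2(41.2) = 349.6
  C: 0 + 1(41.2) = 41.2

144 lbmol/h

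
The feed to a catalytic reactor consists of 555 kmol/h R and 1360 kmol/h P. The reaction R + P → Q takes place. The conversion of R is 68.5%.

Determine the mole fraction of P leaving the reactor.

R reacted = 0.685 × 555 = 380.2 kmol/h; ν_R = −1, so ξ = 380.2/1 = 380.2 kmol/h.
Outlet amounts (n = n₀ + ν ξ):
  R: 555 − 1(380.2) = 174.8
  P: 1360 − 1(380.2) = 979.8
  Q: 0 + 1(380.2) = 380.2
Total out = 1535 kmol/h; y_P = 979.8 / 1535 = 0.6384.

0.638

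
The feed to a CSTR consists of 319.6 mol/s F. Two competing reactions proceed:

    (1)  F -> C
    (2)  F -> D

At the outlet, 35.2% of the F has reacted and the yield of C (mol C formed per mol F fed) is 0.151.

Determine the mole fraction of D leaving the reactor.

Yield of C: 1ξ₁ / 319.6 = 0.151 → ξ₁ = 48.26 mol/s.
Conversion of F: 1ξ₁ + 1ξ₂ = 0.352 × 319.6 = 112.5 → ξ₂ = 64.24 mol/s.
Outlet amounts (n = n₀ + Σ ν·ξ):
  F: 319.6 − 1(48.26) − 1(64.24) = 207.1
  C: 0 + 1(48.26) = 48.26
  D: 0 + 1(64.24) = 64.24
Total out = 319.6 mol/s; y_D = 64.24 / 319.6 = 0.201.

0.201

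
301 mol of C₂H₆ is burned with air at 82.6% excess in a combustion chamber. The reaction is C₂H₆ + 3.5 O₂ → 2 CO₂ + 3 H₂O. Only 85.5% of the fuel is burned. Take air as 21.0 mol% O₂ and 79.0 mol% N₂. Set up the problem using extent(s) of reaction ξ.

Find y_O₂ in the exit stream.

0.107

Stoichiometric O₂ = 3.5 × 301 = 1054 mol; O₂ fed = 1054 × 1.826 = 1924 mol.
N₂ fed = 1924 × 79/21 = 7237 mol.
Fuel reacted = 0.855 × 301 → ξ = 257.4 mol.
Outlet (n = n₀ + ν ξ):
  C₂H₆: 301 − 1(257.4) = 43.64
  O₂: 1924 − 3.5(257.4) = 1023
  N₂: 7237 (inert)
  CO₂: 0 + 2(257.4) = 514.7
  H₂O: 0 + 3(257.4) = 772.1
Total out = 9590 mol; y_O₂ = 1023 / 9590 = 0.1067.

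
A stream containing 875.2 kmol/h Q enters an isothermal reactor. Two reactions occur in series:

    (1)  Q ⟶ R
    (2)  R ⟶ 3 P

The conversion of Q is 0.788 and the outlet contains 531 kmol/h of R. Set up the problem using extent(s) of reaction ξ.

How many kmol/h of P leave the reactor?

Conversion of Q: Q consumed = 1ξ₁ = 0.788 × 875.2 → ξ₁ = 689.7 kmol/h.
R balance: n_R = 0 + 1ξ₁ − 1ξ₂ = 531 → ξ₂ = (1·689.7 − 531)/1 = 158.7 kmol/h.
Outlet amounts (n = n₀ + Σ ν·ξ):
  Q: 875.2 − 1(689.7) = 185.5
  R: 0 + 1(689.7) − 1(158.7) = 531
  P: 0 + 3(158.7) = 476

476 kmol/h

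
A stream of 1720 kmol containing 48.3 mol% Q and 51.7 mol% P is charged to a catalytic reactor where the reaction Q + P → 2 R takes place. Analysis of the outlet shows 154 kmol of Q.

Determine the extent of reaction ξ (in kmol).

ξ = 677 kmol

For Q: n = n₀ − 1ξ → 154 = 830.8 − 1ξ, giving ξ = 676.8 kmol.
Outlet amounts (n = n₀ + ν ξ):
  Q: 830.8 − 1(676.8) = 154
  P: 889.2 − 1(676.8) = 212.5
  R: 0 + 2(676.8) = 1354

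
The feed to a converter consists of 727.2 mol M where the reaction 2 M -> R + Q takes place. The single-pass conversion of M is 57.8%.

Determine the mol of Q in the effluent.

M reacted = 0.578 × 727.2 = 420.3 mol; ν_M = −2, so ξ = 420.3/2 = 210.2 mol.
Outlet amounts (n = n₀ + ν ξ):
  M: 727.2 − 2(210.2) = 306.9
  R: 0 + 1(210.2) = 210.2
  Q: 0 + 1(210.2) = 210.2

210 mol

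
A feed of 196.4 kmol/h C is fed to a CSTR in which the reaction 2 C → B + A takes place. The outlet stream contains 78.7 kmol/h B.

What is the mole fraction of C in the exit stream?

For B: n = n₀ + 1ξ → 78.7 = 0 + 1ξ, giving ξ = 78.7 kmol/h.
Outlet amounts (n = n₀ + ν ξ):
  C: 196.4 − 2(78.7) = 39
  B: 0 + 1(78.7) = 78.7
  A: 0 + 1(78.7) = 78.7
Total out = 196.4 kmol/h; y_C = 39 / 196.4 = 0.1986.

0.199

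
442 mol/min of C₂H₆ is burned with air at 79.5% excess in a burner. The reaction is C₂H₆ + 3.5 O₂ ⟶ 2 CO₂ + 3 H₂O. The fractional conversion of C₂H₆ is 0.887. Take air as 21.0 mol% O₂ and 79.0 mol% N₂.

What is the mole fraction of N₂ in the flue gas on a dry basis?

0.824

Stoichiometric O₂ = 3.5 × 442 = 1547 mol/min; O₂ fed = 1547 × 1.795 = 2777 mol/min.
N₂ fed = 2777 × 79/21 = 10450 mol/min.
Fuel reacted = 0.887 × 442 → ξ = 392.1 mol/min.
Outlet (n = n₀ + ν ξ):
  C₂H₆: 442 − 1(392.1) = 49.95
  O₂: 2777 − 3.5(392.1) = 1405
  N₂: 10450 (inert)
  CO₂: 0 + 2(392.1) = 784.1
  H₂O: 0 + 3(392.1) = 1176
Dry total = 12690 mol/min; y_N₂ (dry) = 10450 / 12690 = 0.8235.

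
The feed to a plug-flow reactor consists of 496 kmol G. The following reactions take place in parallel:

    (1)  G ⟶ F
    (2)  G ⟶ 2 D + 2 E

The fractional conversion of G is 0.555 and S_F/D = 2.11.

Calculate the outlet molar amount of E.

105 kmol

Conversion of G: G consumed = 0.555 × 496 = 275.3 kmol = 1ξ₁ + 1ξ₂.
Selectivity: 1ξ₁ / (2ξ₂) = 2.11 → ξ₁ = 4.22 ξ₂.
Substitute: (1·4.22 + 1) ξ₂ = 275.3 → ξ₂ = 52.74 kmol, ξ₁ = 222.5 kmol.
Outlet amounts (n = n₀ + Σ ν·ξ):
  G: 496 − 1(222.5) − 1(52.74) = 220.7
  F: 0 + 1(222.5) = 222.5
  D: 0 + 2(52.74) = 105.5
  E: 0 + 2(52.74) = 105.5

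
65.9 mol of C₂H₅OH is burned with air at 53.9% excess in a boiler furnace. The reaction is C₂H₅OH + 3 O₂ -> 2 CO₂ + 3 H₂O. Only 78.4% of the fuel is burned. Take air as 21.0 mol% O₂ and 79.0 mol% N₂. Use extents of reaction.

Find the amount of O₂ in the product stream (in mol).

149 mol

Stoichiometric O₂ = 3 × 65.9 = 197.7 mol; O₂ fed = 197.7 × 1.539 = 304.3 mol.
N₂ fed = 304.3 × 79/21 = 1145 mol.
Fuel reacted = 0.784 × 65.9 → ξ = 51.67 mol.
Outlet (n = n₀ + ν ξ):
  C₂H₅OH: 65.9 − 1(51.67) = 14.23
  O₂: 304.3 − 3(51.67) = 149.3
  N₂: 1145 (inert)
  CO₂: 0 + 2(51.67) = 103.3
  H₂O: 0 + 3(51.67) = 155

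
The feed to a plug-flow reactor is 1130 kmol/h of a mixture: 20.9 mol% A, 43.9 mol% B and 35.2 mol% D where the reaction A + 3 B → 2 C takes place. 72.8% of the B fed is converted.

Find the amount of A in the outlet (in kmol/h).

B reacted = 0.728 × 496.1 = 361.1 kmol/h; ν_B = −3, so ξ = 361.1/3 = 120.4 kmol/h.
Outlet amounts (n = n₀ + ν ξ):
  A: 236.2 − 1(120.4) = 115.8
  B: 496.1 − 3(120.4) = 134.9
  C: 0 + 2(120.4) = 240.8
  D: 397.8 (inert)

116 kmol/h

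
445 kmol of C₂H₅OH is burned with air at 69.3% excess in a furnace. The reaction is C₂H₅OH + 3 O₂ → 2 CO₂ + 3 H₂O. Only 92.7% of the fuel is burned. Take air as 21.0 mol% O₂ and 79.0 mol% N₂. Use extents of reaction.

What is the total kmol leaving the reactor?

Stoichiometric O₂ = 3 × 445 = 1335 kmol; O₂ fed = 1335 × 1.693 = 2260 kmol.
N₂ fed = 2260 × 79/21 = 8502 kmol.
Fuel reacted = 0.927 × 445 → ξ = 412.5 kmol.
Outlet (n = n₀ + ν ξ):
  C₂H₅OH: 445 − 1(412.5) = 32.48
  O₂: 2260 − 3(412.5) = 1023
  N₂: 8502 (inert)
  CO₂: 0 + 2(412.5) = 825
  H₂O: 0 + 3(412.5) = 1238
Total out = 32.48 + 1023 + 8502 + 825 + 1238 = 11620 kmol.

11600 kmol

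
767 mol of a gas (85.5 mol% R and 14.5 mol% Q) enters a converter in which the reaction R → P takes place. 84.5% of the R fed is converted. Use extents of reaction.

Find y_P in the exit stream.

0.722

R reacted = 0.845 × 655.8 = 554.1 mol; ν_R = −1, so ξ = 554.1/1 = 554.1 mol.
Outlet amounts (n = n₀ + ν ξ):
  R: 655.8 − 1(554.1) = 101.6
  P: 0 + 1(554.1) = 554.1
  Q: 111.2 (inert)
Total out = 767 mol; y_P = 554.1 / 767 = 0.7225.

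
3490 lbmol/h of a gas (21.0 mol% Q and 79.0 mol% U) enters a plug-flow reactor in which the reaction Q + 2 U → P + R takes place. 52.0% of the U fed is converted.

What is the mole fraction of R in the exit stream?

0.258

U reacted = 0.52 × 2757 = 1434 lbmol/h; ν_U = −2, so ξ = 1434/2 = 716.8 lbmol/h.
Outlet amounts (n = n₀ + ν ξ):
  Q: 732.9 − 1(716.8) = 16.05
  U: 2757 − 2(716.8) = 1323
  P: 0 + 1(716.8) = 716.8
  R: 0 + 1(716.8) = 716.8
Total out = 2773 lbmol/h; y_R = 716.8 / 2773 = 0.2585.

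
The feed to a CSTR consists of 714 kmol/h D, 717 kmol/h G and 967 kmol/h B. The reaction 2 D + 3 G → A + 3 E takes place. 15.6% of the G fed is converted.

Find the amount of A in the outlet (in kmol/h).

G reacted = 0.156 × 717 = 111.9 kmol/h; ν_G = −3, so ξ = 111.9/3 = 37.28 kmol/h.
Outlet amounts (n = n₀ + ν ξ):
  D: 714 − 2(37.28) = 639.4
  G: 717 − 3(37.28) = 605.1
  A: 0 + 1(37.28) = 37.28
  E: 0 + 3(37.28) = 111.9
  B: 967 (inert)

37.3 kmol/h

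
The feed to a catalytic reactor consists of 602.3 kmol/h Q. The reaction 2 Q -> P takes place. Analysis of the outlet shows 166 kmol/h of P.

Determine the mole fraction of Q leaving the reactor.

For P: n = n₀ + 1ξ → 166 = 0 + 1ξ, giving ξ = 166 kmol/h.
Outlet amounts (n = n₀ + ν ξ):
  Q: 602.3 − 2(166) = 270.3
  P: 0 + 1(166) = 166
Total out = 436.3 kmol/h; y_Q = 270.3 / 436.3 = 0.6195.

0.62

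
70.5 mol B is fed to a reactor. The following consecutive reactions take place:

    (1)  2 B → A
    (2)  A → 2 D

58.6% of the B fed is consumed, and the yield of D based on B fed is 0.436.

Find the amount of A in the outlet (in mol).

5.29 mol

Conversion of B: B consumed = 2ξ₁ = 0.586 × 70.5 → ξ₁ = 20.66 mol.
Yield of D: 2ξ₂ / 70.5 = 0.436 → ξ₂ = 15.37 mol.
Outlet amounts (n = n₀ + Σ ν·ξ):
  B: 70.5 − 2(20.66) = 29.19
  A: 0 + 1(20.66) − 1(15.37) = 5.287
  D: 0 + 2(15.37) = 30.74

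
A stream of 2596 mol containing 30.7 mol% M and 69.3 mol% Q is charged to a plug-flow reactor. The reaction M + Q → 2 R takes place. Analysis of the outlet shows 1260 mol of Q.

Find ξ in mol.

ξ = 539 mol

For Q: n = n₀ − 1ξ → 1260 = 1799 − 1ξ, giving ξ = 539 mol.
Outlet amounts (n = n₀ + ν ξ):
  M: 797 − 1(539) = 257.9
  Q: 1799 − 1(539) = 1260
  R: 0 + 2(539) = 1078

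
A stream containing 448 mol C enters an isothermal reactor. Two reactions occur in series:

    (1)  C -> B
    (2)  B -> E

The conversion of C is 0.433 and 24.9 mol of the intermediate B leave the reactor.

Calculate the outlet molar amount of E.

Conversion of C: C consumed = 1ξ₁ = 0.433 × 448 → ξ₁ = 194 mol.
B balance: n_B = 0 + 1ξ₁ − 1ξ₂ = 24.9 → ξ₂ = (1·194 − 24.9)/1 = 169.1 mol.
Outlet amounts (n = n₀ + Σ ν·ξ):
  C: 448 − 1(194) = 254
  B: 0 + 1(194) − 1(169.1) = 24.9
  E: 0 + 1(169.1) = 169.1

169 mol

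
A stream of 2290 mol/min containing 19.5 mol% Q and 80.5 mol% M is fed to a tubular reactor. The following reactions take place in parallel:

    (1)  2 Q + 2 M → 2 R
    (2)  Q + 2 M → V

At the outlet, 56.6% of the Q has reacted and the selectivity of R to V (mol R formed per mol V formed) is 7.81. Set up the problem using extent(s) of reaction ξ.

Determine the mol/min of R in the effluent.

224 mol/min

Conversion of Q: Q consumed = 0.566 × 446.6 = 252.7 mol/min = 2ξ₁ + 1ξ₂.
Selectivity: 2ξ₁ / (1ξ₂) = 7.81 → ξ₁ = 3.905 ξ₂.
Substitute: (2·3.905 + 1) ξ₂ = 252.7 → ξ₂ = 28.69 mol/min, ξ₁ = 112 mol/min.
Outlet amounts (n = n₀ + Σ ν·ξ):
  Q: 446.6 − 2(112) − 1(28.69) = 193.8
  M: 1843 − 2(112) − 2(28.69) = 1562
  R: 0 + 2(112) = 224.1
  V: 0 + 1(28.69) = 28.69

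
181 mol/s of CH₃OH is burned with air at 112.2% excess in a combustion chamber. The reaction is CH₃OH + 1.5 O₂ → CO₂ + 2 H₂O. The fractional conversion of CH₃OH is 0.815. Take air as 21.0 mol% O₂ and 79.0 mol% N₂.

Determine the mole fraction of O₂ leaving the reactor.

Stoichiometric O₂ = 1.5 × 181 = 271.5 mol/s; O₂ fed = 271.5 × 2.122 = 576.1 mol/s.
N₂ fed = 576.1 × 79/21 = 2167 mol/s.
Fuel reacted = 0.815 × 181 → ξ = 147.5 mol/s.
Outlet (n = n₀ + ν ξ):
  CH₃OH: 181 − 1(147.5) = 33.49
  O₂: 576.1 − 1.5(147.5) = 354.9
  N₂: 2167 (inert)
  CO₂: 0 + 1(147.5) = 147.5
  H₂O: 0 + 2(147.5) = 295
Total out = 2998 mol/s; y_O₂ = 354.9 / 2998 = 0.1184.

0.118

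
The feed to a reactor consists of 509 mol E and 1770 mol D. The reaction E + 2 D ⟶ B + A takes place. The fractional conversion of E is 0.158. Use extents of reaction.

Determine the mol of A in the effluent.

80.4 mol

E reacted = 0.158 × 509 = 80.42 mol; ν_E = −1, so ξ = 80.42/1 = 80.42 mol.
Outlet amounts (n = n₀ + ν ξ):
  E: 509 − 1(80.42) = 428.6
  D: 1770 − 2(80.42) = 1609
  B: 0 + 1(80.42) = 80.42
  A: 0 + 1(80.42) = 80.42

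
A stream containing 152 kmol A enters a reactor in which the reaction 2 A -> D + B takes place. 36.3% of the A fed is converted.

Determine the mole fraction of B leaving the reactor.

0.181

A reacted = 0.363 × 152 = 55.18 kmol; ν_A = −2, so ξ = 55.18/2 = 27.59 kmol.
Outlet amounts (n = n₀ + ν ξ):
  A: 152 − 2(27.59) = 96.82
  D: 0 + 1(27.59) = 27.59
  B: 0 + 1(27.59) = 27.59
Total out = 152 kmol; y_B = 27.59 / 152 = 0.1815.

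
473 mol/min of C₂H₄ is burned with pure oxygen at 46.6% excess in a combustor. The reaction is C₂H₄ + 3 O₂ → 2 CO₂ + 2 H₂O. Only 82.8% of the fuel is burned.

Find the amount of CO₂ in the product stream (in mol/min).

Stoichiometric O₂ = 3 × 473 = 1419 mol/min; O₂ fed = 1419 × 1.466 = 2080 mol/min.
Fuel reacted = 0.828 × 473 → ξ = 391.6 mol/min.
Outlet (n = n₀ + ν ξ):
  C₂H₄: 473 − 1(391.6) = 81.36
  O₂: 2080 − 3(391.6) = 905.3
  CO₂: 0 + 2(391.6) = 783.3
  H₂O: 0 + 2(391.6) = 783.3

783 mol/min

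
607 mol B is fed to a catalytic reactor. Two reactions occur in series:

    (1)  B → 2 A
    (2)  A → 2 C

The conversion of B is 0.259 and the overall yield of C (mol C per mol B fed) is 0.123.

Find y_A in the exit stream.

Conversion of B: B consumed = 1ξ₁ = 0.259 × 607 → ξ₁ = 157.2 mol.
Yield of C: 2ξ₂ / 607 = 0.123 → ξ₂ = 37.33 mol.
Outlet amounts (n = n₀ + Σ ν·ξ):
  B: 607 − 1(157.2) = 449.8
  A: 0 + 2(157.2) − 1(37.33) = 277.1
  C: 0 + 2(37.33) = 74.66
Total out = 801.5 mol; y_A = 277.1 / 801.5 = 0.3457.

0.346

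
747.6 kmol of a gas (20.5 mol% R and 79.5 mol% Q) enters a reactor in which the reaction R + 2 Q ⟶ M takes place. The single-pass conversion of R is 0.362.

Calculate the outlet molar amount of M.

55.5 kmol

R reacted = 0.362 × 153.3 = 55.48 kmol; ν_R = −1, so ξ = 55.48/1 = 55.48 kmol.
Outlet amounts (n = n₀ + ν ξ):
  R: 153.3 − 1(55.48) = 97.78
  Q: 594.3 − 2(55.48) = 483.4
  M: 0 + 1(55.48) = 55.48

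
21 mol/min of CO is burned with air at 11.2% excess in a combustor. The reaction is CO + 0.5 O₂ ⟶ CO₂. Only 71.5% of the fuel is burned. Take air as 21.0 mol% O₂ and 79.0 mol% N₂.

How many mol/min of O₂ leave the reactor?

4.17 mol/min

Stoichiometric O₂ = 0.5 × 21 = 10.5 mol/min; O₂ fed = 10.5 × 1.112 = 11.68 mol/min.
N₂ fed = 11.68 × 79/21 = 43.92 mol/min.
Fuel reacted = 0.715 × 21 → ξ = 15.01 mol/min.
Outlet (n = n₀ + ν ξ):
  CO: 21 − 1(15.01) = 5.985
  O₂: 11.68 − 0.5(15.01) = 4.169
  N₂: 43.92 (inert)
  CO₂: 0 + 1(15.01) = 15.01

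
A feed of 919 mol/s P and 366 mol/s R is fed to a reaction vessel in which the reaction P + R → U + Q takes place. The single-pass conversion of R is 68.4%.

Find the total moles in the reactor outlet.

1280 mol/s

R reacted = 0.684 × 366 = 250.3 mol/s; ν_R = −1, so ξ = 250.3/1 = 250.3 mol/s.
Outlet amounts (n = n₀ + ν ξ):
  P: 919 − 1(250.3) = 668.7
  R: 366 − 1(250.3) = 115.7
  U: 0 + 1(250.3) = 250.3
  Q: 0 + 1(250.3) = 250.3
Total out = 668.7 + 115.7 + 250.3 + 250.3 = 1285 mol/s.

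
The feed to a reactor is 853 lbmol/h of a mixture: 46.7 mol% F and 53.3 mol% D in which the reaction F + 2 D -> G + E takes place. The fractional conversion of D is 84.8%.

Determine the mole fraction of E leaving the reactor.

0.292

D reacted = 0.848 × 454.6 = 385.5 lbmol/h; ν_D = −2, so ξ = 385.5/2 = 192.8 lbmol/h.
Outlet amounts (n = n₀ + ν ξ):
  F: 398.4 − 1(192.8) = 205.6
  D: 454.6 − 2(192.8) = 69.11
  G: 0 + 1(192.8) = 192.8
  E: 0 + 1(192.8) = 192.8
Total out = 660.2 lbmol/h; y_E = 192.8 / 660.2 = 0.292.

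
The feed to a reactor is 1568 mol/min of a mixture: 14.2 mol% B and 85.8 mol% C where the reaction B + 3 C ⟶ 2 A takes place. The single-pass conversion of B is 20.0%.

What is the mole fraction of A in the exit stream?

B reacted = 0.2 × 222.7 = 44.53 mol/min; ν_B = −1, so ξ = 44.53/1 = 44.53 mol/min.
Outlet amounts (n = n₀ + ν ξ):
  B: 222.7 − 1(44.53) = 178.1
  C: 1345 − 3(44.53) = 1212
  A: 0 + 2(44.53) = 89.06
Total out = 1479 mol/min; y_A = 89.06 / 1479 = 0.06022.

0.0602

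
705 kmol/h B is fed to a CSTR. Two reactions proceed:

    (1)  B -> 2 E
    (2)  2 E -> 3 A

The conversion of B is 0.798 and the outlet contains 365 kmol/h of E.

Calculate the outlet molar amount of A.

Conversion of B: B consumed = 1ξ₁ = 0.798 × 705 → ξ₁ = 562.6 kmol/h.
E balance: n_E = 0 + 2ξ₁ − 2ξ₂ = 365 → ξ₂ = (2·562.6 − 365)/2 = 380.1 kmol/h.
Outlet amounts (n = n₀ + Σ ν·ξ):
  B: 705 − 1(562.6) = 142.4
  E: 0 + 2(562.6) − 2(380.1) = 365
  A: 0 + 3(380.1) = 1140

1140 kmol/h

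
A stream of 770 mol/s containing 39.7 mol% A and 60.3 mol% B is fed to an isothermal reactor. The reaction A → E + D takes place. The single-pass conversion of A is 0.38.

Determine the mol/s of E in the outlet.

116 mol/s

A reacted = 0.38 × 305.7 = 116.2 mol/s; ν_A = −1, so ξ = 116.2/1 = 116.2 mol/s.
Outlet amounts (n = n₀ + ν ξ):
  A: 305.7 − 1(116.2) = 189.5
  E: 0 + 1(116.2) = 116.2
  D: 0 + 1(116.2) = 116.2
  B: 464.3 (inert)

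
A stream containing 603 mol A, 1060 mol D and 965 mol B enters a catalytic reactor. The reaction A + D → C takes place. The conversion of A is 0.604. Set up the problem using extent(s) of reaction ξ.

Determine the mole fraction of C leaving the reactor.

0.161

A reacted = 0.604 × 603 = 364.2 mol; ν_A = −1, so ξ = 364.2/1 = 364.2 mol.
Outlet amounts (n = n₀ + ν ξ):
  A: 603 − 1(364.2) = 238.8
  D: 1060 − 1(364.2) = 695.8
  C: 0 + 1(364.2) = 364.2
  B: 965 (inert)
Total out = 2264 mol; y_C = 364.2 / 2264 = 0.1609.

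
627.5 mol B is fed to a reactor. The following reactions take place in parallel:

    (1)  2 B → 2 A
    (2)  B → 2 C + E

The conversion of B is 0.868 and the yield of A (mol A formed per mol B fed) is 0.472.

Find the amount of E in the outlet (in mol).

Yield of A: 2ξ₁ / 627.5 = 0.472 → ξ₁ = 148.1 mol.
Conversion of B: 2ξ₁ + 1ξ₂ = 0.868 × 627.5 = 544.7 → ξ₂ = 248.5 mol.
Outlet amounts (n = n₀ + Σ ν·ξ):
  B: 627.5 − 2(148.1) − 1(248.5) = 82.83
  A: 0 + 2(148.1) = 296.2
  C: 0 + 2(248.5) = 497
  E: 0 + 1(248.5) = 248.5

248 mol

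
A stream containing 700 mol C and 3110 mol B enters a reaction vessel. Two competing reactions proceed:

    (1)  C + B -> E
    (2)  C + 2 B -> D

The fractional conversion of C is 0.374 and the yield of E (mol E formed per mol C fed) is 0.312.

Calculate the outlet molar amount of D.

Yield of E: 1ξ₁ / 700 = 0.312 → ξ₁ = 218.4 mol.
Conversion of C: 1ξ₁ + 1ξ₂ = 0.374 × 700 = 261.8 → ξ₂ = 43.4 mol.
Outlet amounts (n = n₀ + Σ ν·ξ):
  C: 700 − 1(218.4) − 1(43.4) = 438.2
  B: 3110 − 1(218.4) − 2(43.4) = 2805
  E: 0 + 1(218.4) = 218.4
  D: 0 + 1(43.4) = 43.4

43.4 mol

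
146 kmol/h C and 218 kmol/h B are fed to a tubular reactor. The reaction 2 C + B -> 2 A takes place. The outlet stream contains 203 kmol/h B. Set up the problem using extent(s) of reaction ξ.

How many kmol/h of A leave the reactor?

30 kmol/h

For B: n = n₀ − 1ξ → 203 = 218 − 1ξ, giving ξ = 15 kmol/h.
Outlet amounts (n = n₀ + ν ξ):
  C: 146 − 2(15) = 116
  B: 218 − 1(15) = 203
  A: 0 + 2(15) = 30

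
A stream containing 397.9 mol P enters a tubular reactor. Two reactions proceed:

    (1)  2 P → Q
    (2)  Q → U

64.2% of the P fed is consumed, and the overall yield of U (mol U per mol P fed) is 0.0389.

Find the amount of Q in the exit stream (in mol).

Conversion of P: P consumed = 2ξ₁ = 0.642 × 397.9 → ξ₁ = 127.7 mol.
Yield of U: 1ξ₂ / 397.9 = 0.0389 → ξ₂ = 15.48 mol.
Outlet amounts (n = n₀ + Σ ν·ξ):
  P: 397.9 − 2(127.7) = 142.4
  Q: 0 + 1(127.7) − 1(15.48) = 112.2
  U: 0 + 1(15.48) = 15.48

112 mol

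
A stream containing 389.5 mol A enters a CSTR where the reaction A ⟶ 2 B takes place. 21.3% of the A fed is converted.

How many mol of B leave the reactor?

A reacted = 0.213 × 389.5 = 82.96 mol; ν_A = −1, so ξ = 82.96/1 = 82.96 mol.
Outlet amounts (n = n₀ + ν ξ):
  A: 389.5 − 1(82.96) = 306.5
  B: 0 + 2(82.96) = 165.9

166 mol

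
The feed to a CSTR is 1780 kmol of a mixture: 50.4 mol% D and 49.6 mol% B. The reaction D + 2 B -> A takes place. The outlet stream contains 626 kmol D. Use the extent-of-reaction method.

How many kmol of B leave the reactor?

For D: n = n₀ − 1ξ → 626 = 897.1 − 1ξ, giving ξ = 271.1 kmol.
Outlet amounts (n = n₀ + ν ξ):
  D: 897.1 − 1(271.1) = 626
  B: 882.9 − 2(271.1) = 340.6
  A: 0 + 1(271.1) = 271.1

341 kmol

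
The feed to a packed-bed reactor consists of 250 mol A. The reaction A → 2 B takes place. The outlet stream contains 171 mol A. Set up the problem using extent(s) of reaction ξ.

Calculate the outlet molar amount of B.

For A: n = n₀ − 1ξ → 171 = 250 − 1ξ, giving ξ = 79 mol.
Outlet amounts (n = n₀ + ν ξ):
  A: 250 − 1(79) = 171
  B: 0 + 2(79) = 158

158 mol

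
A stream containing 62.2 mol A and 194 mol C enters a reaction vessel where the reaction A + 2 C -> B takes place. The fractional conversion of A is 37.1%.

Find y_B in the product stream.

0.11

A reacted = 0.371 × 62.2 = 23.08 mol; ν_A = −1, so ξ = 23.08/1 = 23.08 mol.
Outlet amounts (n = n₀ + ν ξ):
  A: 62.2 − 1(23.08) = 39.12
  C: 194 − 2(23.08) = 147.8
  B: 0 + 1(23.08) = 23.08
Total out = 210 mol; y_B = 23.08 / 210 = 0.1099.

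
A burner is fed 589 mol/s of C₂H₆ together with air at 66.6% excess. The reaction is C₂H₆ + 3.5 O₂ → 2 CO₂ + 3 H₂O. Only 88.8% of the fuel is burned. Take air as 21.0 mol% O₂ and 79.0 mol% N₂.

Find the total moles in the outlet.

17200 mol/s

Stoichiometric O₂ = 3.5 × 589 = 2062 mol/s; O₂ fed = 2062 × 1.666 = 3434 mol/s.
N₂ fed = 3434 × 79/21 = 12920 mol/s.
Fuel reacted = 0.888 × 589 → ξ = 523 mol/s.
Outlet (n = n₀ + ν ξ):
  C₂H₆: 589 − 1(523) = 65.97
  O₂: 3434 − 3.5(523) = 1604
  N₂: 12920 (inert)
  CO₂: 0 + 2(523) = 1046
  H₂O: 0 + 3(523) = 1569
Total out = 65.97 + 1604 + 12920 + 1046 + 1569 = 17210 mol/s.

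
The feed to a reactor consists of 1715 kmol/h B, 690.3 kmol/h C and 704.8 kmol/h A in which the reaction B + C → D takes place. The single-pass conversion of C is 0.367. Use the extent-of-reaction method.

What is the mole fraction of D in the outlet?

C reacted = 0.367 × 690.3 = 253.3 kmol/h; ν_C = −1, so ξ = 253.3/1 = 253.3 kmol/h.
Outlet amounts (n = n₀ + ν ξ):
  B: 1715 − 1(253.3) = 1462
  C: 690.3 − 1(253.3) = 437
  D: 0 + 1(253.3) = 253.3
  A: 704.8 (inert)
Total out = 2857 kmol/h; y_D = 253.3 / 2857 = 0.08868.

0.0887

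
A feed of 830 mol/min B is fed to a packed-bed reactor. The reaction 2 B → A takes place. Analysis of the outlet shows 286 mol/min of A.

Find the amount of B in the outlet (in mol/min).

For A: n = n₀ + 1ξ → 286 = 0 + 1ξ, giving ξ = 286 mol/min.
Outlet amounts (n = n₀ + ν ξ):
  B: 830 − 2(286) = 258
  A: 0 + 1(286) = 286

258 mol/min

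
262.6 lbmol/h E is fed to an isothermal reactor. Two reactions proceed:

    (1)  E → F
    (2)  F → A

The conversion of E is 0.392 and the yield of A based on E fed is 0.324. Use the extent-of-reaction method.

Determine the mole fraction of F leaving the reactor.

Conversion of E: E consumed = 1ξ₁ = 0.392 × 262.6 → ξ₁ = 102.9 lbmol/h.
Yield of A: 1ξ₂ / 262.6 = 0.324 → ξ₂ = 85.08 lbmol/h.
Outlet amounts (n = n₀ + Σ ν·ξ):
  E: 262.6 − 1(102.9) = 159.7
  F: 0 + 1(102.9) − 1(85.08) = 17.86
  A: 0 + 1(85.08) = 85.08
Total out = 262.6 lbmol/h; y_F = 17.86 / 262.6 = 0.068.

0.068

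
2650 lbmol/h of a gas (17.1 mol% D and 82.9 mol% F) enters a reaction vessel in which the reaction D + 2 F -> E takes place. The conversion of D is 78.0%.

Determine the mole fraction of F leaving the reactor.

0.767

D reacted = 0.78 × 453.2 = 353.5 lbmol/h; ν_D = −1, so ξ = 353.5/1 = 353.5 lbmol/h.
Outlet amounts (n = n₀ + ν ξ):
  D: 453.2 − 1(353.5) = 99.69
  F: 2197 − 2(353.5) = 1490
  E: 0 + 1(353.5) = 353.5
Total out = 1943 lbmol/h; y_F = 1490 / 1943 = 0.7668.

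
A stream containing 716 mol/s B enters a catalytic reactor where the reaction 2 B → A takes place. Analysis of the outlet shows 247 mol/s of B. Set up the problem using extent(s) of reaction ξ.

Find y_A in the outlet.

0.487

For B: n = n₀ − 2ξ → 247 = 716 − 2ξ, giving ξ = 234.5 mol/s.
Outlet amounts (n = n₀ + ν ξ):
  B: 716 − 2(234.5) = 247
  A: 0 + 1(234.5) = 234.5
Total out = 481.5 mol/s; y_A = 234.5 / 481.5 = 0.487.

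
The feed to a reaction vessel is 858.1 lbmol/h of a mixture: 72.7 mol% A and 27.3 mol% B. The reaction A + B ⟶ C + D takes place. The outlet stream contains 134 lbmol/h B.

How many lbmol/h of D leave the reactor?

For B: n = n₀ − 1ξ → 134 = 234.3 − 1ξ, giving ξ = 100.3 lbmol/h.
Outlet amounts (n = n₀ + ν ξ):
  A: 623.8 − 1(100.3) = 523.6
  B: 234.3 − 1(100.3) = 134
  C: 0 + 1(100.3) = 100.3
  D: 0 + 1(100.3) = 100.3

100 lbmol/h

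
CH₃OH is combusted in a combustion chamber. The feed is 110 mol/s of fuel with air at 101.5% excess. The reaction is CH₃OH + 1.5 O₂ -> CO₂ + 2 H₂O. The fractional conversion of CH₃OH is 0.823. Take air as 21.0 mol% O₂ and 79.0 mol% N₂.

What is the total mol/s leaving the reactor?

Stoichiometric O₂ = 1.5 × 110 = 165 mol/s; O₂ fed = 165 × 2.015 = 332.5 mol/s.
N₂ fed = 332.5 × 79/21 = 1251 mol/s.
Fuel reacted = 0.823 × 110 → ξ = 90.53 mol/s.
Outlet (n = n₀ + ν ξ):
  CH₃OH: 110 − 1(90.53) = 19.47
  O₂: 332.5 − 1.5(90.53) = 196.7
  N₂: 1251 (inert)
  CO₂: 0 + 1(90.53) = 90.53
  H₂O: 0 + 2(90.53) = 181.1
Total out = 19.47 + 196.7 + 1251 + 90.53 + 181.1 = 1738 mol/s.

1740 mol/s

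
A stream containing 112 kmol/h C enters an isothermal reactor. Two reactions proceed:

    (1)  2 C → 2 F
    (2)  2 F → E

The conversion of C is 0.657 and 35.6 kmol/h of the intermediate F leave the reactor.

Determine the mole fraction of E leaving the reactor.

Conversion of C: C consumed = 2ξ₁ = 0.657 × 112 → ξ₁ = 36.79 kmol/h.
F balance: n_F = 0 + 2ξ₁ − 2ξ₂ = 35.6 → ξ₂ = (2·36.79 − 35.6)/2 = 18.99 kmol/h.
Outlet amounts (n = n₀ + Σ ν·ξ):
  C: 112 − 2(36.79) = 38.42
  F: 0 + 2(36.79) − 2(18.99) = 35.6
  E: 0 + 1(18.99) = 18.99
Total out = 93.01 kmol/h; y_E = 18.99 / 93.01 = 0.2042.

0.204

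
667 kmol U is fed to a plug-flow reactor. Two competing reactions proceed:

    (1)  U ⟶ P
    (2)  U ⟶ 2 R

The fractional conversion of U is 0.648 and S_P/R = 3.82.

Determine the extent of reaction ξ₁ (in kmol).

ξ₁ = 382 kmol

Conversion of U: U consumed = 0.648 × 667 = 432.2 kmol = 1ξ₁ + 1ξ₂.
Selectivity: 1ξ₁ / (2ξ₂) = 3.82 → ξ₁ = 7.64 ξ₂.
Substitute: (1·7.64 + 1) ξ₂ = 432.2 → ξ₂ = 50.02 kmol, ξ₁ = 382.2 kmol.
Outlet amounts (n = n₀ + Σ ν·ξ):
  U: 667 − 1(382.2) − 1(50.02) = 234.8
  P: 0 + 1(382.2) = 382.2
  R: 0 + 2(50.02) = 100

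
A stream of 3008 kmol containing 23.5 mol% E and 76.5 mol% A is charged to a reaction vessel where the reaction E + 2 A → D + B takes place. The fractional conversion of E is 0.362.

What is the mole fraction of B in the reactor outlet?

E reacted = 0.362 × 706.9 = 255.9 kmol; ν_E = −1, so ξ = 255.9/1 = 255.9 kmol.
Outlet amounts (n = n₀ + ν ξ):
  E: 706.9 − 1(255.9) = 451
  A: 2301 − 2(255.9) = 1789
  D: 0 + 1(255.9) = 255.9
  B: 0 + 1(255.9) = 255.9
Total out = 2752 kmol; y_B = 255.9 / 2752 = 0.09298.

0.093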